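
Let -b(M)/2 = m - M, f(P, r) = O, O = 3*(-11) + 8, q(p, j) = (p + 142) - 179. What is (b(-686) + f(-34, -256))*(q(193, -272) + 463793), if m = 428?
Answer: -1045277097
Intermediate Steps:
q(p, j) = -37 + p (q(p, j) = (142 + p) - 179 = -37 + p)
O = -25 (O = -33 + 8 = -25)
f(P, r) = -25
b(M) = -856 + 2*M (b(M) = -2*(428 - M) = -856 + 2*M)
(b(-686) + f(-34, -256))*(q(193, -272) + 463793) = ((-856 + 2*(-686)) - 25)*((-37 + 193) + 463793) = ((-856 - 1372) - 25)*(156 + 463793) = (-2228 - 25)*463949 = -2253*463949 = -1045277097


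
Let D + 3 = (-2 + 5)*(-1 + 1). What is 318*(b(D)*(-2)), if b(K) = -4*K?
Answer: -7632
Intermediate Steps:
D = -3 (D = -3 + (-2 + 5)*(-1 + 1) = -3 + 3*0 = -3 + 0 = -3)
318*(b(D)*(-2)) = 318*(-4*(-3)*(-2)) = 318*(12*(-2)) = 318*(-24) = -7632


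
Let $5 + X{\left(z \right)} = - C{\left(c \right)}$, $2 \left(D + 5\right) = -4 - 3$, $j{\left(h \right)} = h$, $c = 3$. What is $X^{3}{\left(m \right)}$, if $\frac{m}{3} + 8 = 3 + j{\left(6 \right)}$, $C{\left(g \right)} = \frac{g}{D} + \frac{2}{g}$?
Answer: $- \frac{19902511}{132651} \approx -150.04$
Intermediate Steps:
$D = - \frac{17}{2}$ ($D = -5 + \frac{-4 - 3}{2} = -5 + \frac{1}{2} \left(-7\right) = -5 - \frac{7}{2} = - \frac{17}{2} \approx -8.5$)
$C{\left(g \right)} = \frac{2}{g} - \frac{2 g}{17}$ ($C{\left(g \right)} = \frac{g}{- \frac{17}{2}} + \frac{2}{g} = g \left(- \frac{2}{17}\right) + \frac{2}{g} = - \frac{2 g}{17} + \frac{2}{g} = \frac{2}{g} - \frac{2 g}{17}$)
$m = 3$ ($m = -24 + 3 \left(3 + 6\right) = -24 + 3 \cdot 9 = -24 + 27 = 3$)
$X{\left(z \right)} = - \frac{271}{51}$ ($X{\left(z \right)} = -5 - \left(\frac{2}{3} - \frac{6}{17}\right) = -5 - \frac{16}{51} = - \frac{271}{51}$)
$X^{3}{\left(m \right)} = \left(- \frac{271}{51}\right)^{3} = - \frac{19902511}{132651}$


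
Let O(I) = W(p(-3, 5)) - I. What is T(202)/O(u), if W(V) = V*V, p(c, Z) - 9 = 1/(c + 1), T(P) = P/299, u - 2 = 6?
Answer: 808/76843 ≈ 0.010515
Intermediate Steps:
u = 8 (u = 2 + 6 = 8)
T(P) = P/299 (T(P) = P*(1/299) = P/299)
p(c, Z) = 9 + 1/(1 + c) (p(c, Z) = 9 + 1/(c + 1) = 9 + 1/(1 + c))
W(V) = V²
O(I) = 289/4 - I (O(I) = ((10 + 9*(-3))/(1 - 3))² - I = ((10 - 27)/(-2))² - I = (-½*(-17))² - I = (17/2)² - I = 289/4 - I)
T(202)/O(u) = ((1/299)*202)/(289/4 - 1*8) = 202/(299*(289/4 - 8)) = 202/(299*(257/4)) = (202/299)*(4/257) = 808/76843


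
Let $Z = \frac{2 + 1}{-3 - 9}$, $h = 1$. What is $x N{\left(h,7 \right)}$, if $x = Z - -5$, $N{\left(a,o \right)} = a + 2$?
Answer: $\frac{57}{4} \approx 14.25$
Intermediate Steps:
$N{\left(a,o \right)} = 2 + a$
$Z = - \frac{1}{4}$ ($Z = \frac{3}{-12} = 3 \left(- \frac{1}{12}\right) = - \frac{1}{4} \approx -0.25$)
$x = \frac{19}{4}$ ($x = - \frac{1}{4} - -5 = - \frac{1}{4} + 5 = \frac{19}{4} \approx 4.75$)
$x N{\left(h,7 \right)} = \frac{19 \left(2 + 1\right)}{4} = \frac{19}{4} \cdot 3 = \frac{57}{4}$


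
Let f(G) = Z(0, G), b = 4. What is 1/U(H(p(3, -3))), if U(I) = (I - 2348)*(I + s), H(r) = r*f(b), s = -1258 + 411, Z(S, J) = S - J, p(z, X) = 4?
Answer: 1/2040132 ≈ 4.9016e-7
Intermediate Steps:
s = -847
f(G) = -G (f(G) = 0 - G = -G)
H(r) = -4*r (H(r) = r*(-1*4) = r*(-4) = -4*r)
U(I) = (-2348 + I)*(-847 + I) (U(I) = (I - 2348)*(I - 847) = (-2348 + I)*(-847 + I))
1/U(H(p(3, -3))) = 1/(1988756 + (-4*4)² - (-12780)*4) = 1/(1988756 + (-16)² - 3195*(-16)) = 1/(1988756 + 256 + 51120) = 1/2040132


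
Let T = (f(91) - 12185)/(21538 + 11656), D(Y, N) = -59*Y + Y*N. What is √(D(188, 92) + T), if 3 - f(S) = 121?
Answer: √6835417123962/33194 ≈ 78.763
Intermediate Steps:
f(S) = -118 (f(S) = 3 - 1*121 = 3 - 121 = -118)
D(Y, N) = -59*Y + N*Y
T = -12303/33194 (T = (-118 - 12185)/(21538 + 11656) = -12303/33194 ≈ -0.37064)
√(D(188, 92) + T) = √(188*(-59 + 92) - 12303/33194) = √(188*33 - 12303/33194) = √(6204 - 12303/33194) = √(205923273/33194) = √6835417123962/33194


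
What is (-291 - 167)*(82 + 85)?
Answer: -76486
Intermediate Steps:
(-291 - 167)*(82 + 85) = -458*167 = -76486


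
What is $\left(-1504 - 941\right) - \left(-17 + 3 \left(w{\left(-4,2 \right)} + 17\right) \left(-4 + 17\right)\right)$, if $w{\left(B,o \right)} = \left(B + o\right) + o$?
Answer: $-3091$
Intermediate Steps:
$w{\left(B,o \right)} = B + 2 o$
$\left(-1504 - 941\right) - \left(-17 + 3 \left(w{\left(-4,2 \right)} + 17\right) \left(-4 + 17\right)\right) = \left(-1504 - 941\right) - \left(-17 + 3 \left(\left(-4 + 2 \cdot 2\right) + 17\right) \left(-4 + 17\right)\right) = \left(-1504 - 941\right) - \left(-17 + 3 \left(\left(-4 + 4\right) + 17\right) 13\right) = -2445 - \left(-17 + 3 \left(0 + 17\right) 13\right) = -2445 - \left(-17 + 3 \cdot 17 \cdot 13\right) = -2445 - \left(-17 + 3 \cdot 221\right) = -2445 - \left(-17 + 663\right) = -2445 - 646 = -3091$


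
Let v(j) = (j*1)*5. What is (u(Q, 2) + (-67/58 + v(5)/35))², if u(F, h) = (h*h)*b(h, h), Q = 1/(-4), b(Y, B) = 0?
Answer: 32041/164836 ≈ 0.19438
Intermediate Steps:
v(j) = 5*j (v(j) = j*5 = 5*j)
Q = -¼ ≈ -0.25000
u(F, h) = 0 (u(F, h) = (h*h)*0 = h²*0 = 0)
(u(Q, 2) + (-67/58 + v(5)/35))² = (0 + (-67/58 + (5*5)/35))² = (0 + (-67*1/58 + 25*(1/35)))² = (0 + (-67/58 + 5/7))² = (0 - 179/406)² = (-179/406)² = 32041/164836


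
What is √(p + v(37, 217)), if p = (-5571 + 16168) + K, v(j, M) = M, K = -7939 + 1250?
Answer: 5*√165 ≈ 64.226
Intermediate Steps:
K = -6689
p = 3908 (p = (-5571 + 16168) - 6689 = 10597 - 6689 = 3908)
√(p + v(37, 217)) = √(3908 + 217) = √4125 = 5*√165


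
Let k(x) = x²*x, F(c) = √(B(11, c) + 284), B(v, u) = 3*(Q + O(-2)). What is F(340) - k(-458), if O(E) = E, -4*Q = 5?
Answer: 96071912 + √1097/2 ≈ 9.6072e+7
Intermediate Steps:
Q = -5/4 (Q = -¼*5 = -5/4 ≈ -1.2500)
B(v, u) = -39/4 (B(v, u) = 3*(-5/4 - 2) = 3*(-13/4) = -39/4)
F(c) = √1097/2 (F(c) = √(-39/4 + 284) = √(1097/4) = √1097/2)
k(x) = x³
F(340) - k(-458) = √1097/2 - 1*(-458)³ = √1097/2 - 1*(-96071912) = √1097/2 + 96071912 = 96071912 + √1097/2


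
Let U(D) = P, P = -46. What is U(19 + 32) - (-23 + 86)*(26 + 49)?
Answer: -4771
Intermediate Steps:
U(D) = -46
U(19 + 32) - (-23 + 86)*(26 + 49) = -46 - (-23 + 86)*(26 + 49) = -46 - 63*75 = -46 - 1*4725 = -46 - 4725 = -4771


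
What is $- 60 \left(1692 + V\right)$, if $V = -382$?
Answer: $-78600$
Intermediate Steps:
$- 60 \left(1692 + V\right) = - 60 \left(1692 - 382\right) = \left(-60\right) 1310 = -78600$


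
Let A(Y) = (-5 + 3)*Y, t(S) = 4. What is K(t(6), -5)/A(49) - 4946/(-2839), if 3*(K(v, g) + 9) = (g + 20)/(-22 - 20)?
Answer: 21445073/11685324 ≈ 1.8352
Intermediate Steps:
A(Y) = -2*Y
K(v, g) = -577/63 - g/126 (K(v, g) = -9 + ((g + 20)/(-22 - 20))/3 = -9 + ((20 + g)/(-42))/3 = -9 + ((20 + g)*(-1/42))/3 = -9 + (-10/21 - g/42)/3 = -9 + (-10/63 - g/126) = -577/63 - g/126)
K(t(6), -5)/A(49) - 4946/(-2839) = (-577/63 - 1/126*(-5))/((-2*49)) - 4946/(-2839) = (-577/63 + 5/126)/(-98) - 4946*(-1/2839) = -383/42*(-1/98) + 4946/2839 = 383/4116 + 4946/2839 = 21445073/11685324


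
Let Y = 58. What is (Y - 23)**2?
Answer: 1225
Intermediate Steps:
(Y - 23)**2 = (58 - 23)**2 = 35**2 = 1225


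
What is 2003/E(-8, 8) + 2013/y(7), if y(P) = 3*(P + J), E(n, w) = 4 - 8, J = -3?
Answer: -333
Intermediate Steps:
E(n, w) = -4
y(P) = -9 + 3*P (y(P) = 3*(P - 3) = 3*(-3 + P) = -9 + 3*P)
2003/E(-8, 8) + 2013/y(7) = 2003/(-4) + 2013/(-9 + 3*7) = 2003*(-¼) + 2013/(-9 + 21) = -2003/4 + 2013/12 = -2003/4 + 2013*(1/12) = -2003/4 + 671/4 = -333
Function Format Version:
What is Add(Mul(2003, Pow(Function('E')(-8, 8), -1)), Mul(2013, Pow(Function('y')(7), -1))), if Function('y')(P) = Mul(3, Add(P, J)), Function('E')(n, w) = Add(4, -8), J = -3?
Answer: -333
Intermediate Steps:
Function('E')(n, w) = -4
Function('y')(P) = Add(-9, Mul(3, P)) (Function('y')(P) = Mul(3, Add(P, -3)) = Mul(3, Add(-3, P)) = Add(-9, Mul(3, P)))
Add(Mul(2003, Pow(Function('E')(-8, 8), -1)), Mul(2013, Pow(Function('y')(7), -1))) = Add(Mul(2003, Pow(-4, -1)), Mul(2013, Pow(Add(-9, Mul(3, 7)), -1))) = Add(Mul(2003, Rational(-1, 4)), Mul(2013, Pow(Add(-9, 21), -1))) = Add(Rational(-2003, 4), Mul(2013, Pow(12, -1))) = Add(Rational(-2003, 4), Mul(2013, Rational(1, 12))) = Add(Rational(-2003, 4), Rational(671, 4)) = -333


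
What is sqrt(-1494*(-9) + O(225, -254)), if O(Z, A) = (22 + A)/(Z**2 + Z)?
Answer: sqrt(38630681042)/1695 ≈ 115.96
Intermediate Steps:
O(Z, A) = (22 + A)/(Z + Z**2)
sqrt(-1494*(-9) + O(225, -254)) = sqrt(-1494*(-9) + (22 - 254)/(225*(1 + 225))) = sqrt(13446 + (1/225)*(-232)/226) = sqrt(13446 + (1/225)*(1/226)*(-232)) = sqrt(13446 - 116/25425) = sqrt(341864434/25425) = sqrt(38630681042)/1695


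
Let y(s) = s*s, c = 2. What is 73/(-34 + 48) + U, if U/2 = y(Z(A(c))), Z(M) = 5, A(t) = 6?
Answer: 773/14 ≈ 55.214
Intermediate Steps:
y(s) = s²
U = 50 (U = 2*5² = 2*25 = 50)
73/(-34 + 48) + U = 73/(-34 + 48) + 50 = 73/14 + 50 = 773/14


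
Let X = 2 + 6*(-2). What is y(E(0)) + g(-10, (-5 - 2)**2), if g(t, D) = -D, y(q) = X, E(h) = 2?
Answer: -59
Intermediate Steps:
X = -10 (X = 2 - 12 = -10)
y(q) = -10
y(E(0)) + g(-10, (-5 - 2)**2) = -10 - (-5 - 2)**2 = -10 - 1*(-7)**2 = -10 - 1*49 = -10 - 49 = -59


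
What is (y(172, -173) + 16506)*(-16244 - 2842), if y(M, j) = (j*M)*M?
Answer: 97367725236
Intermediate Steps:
y(M, j) = j*M**2 (y(M, j) = (M*j)*M = j*M**2)
(y(172, -173) + 16506)*(-16244 - 2842) = (-173*172**2 + 16506)*(-16244 - 2842) = (-173*29584 + 16506)*(-19086) = (-5118032 + 16506)*(-19086) = -5101526*(-19086) = 97367725236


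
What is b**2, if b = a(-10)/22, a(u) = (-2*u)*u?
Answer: 10000/121 ≈ 82.645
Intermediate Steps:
a(u) = -2*u**2
b = -100/11 (b = -2*(-10)**2/22 = -2*100*(1/22) = -200*1/22 = -100/11 ≈ -9.0909)
b**2 = (-100/11)**2 = 10000/121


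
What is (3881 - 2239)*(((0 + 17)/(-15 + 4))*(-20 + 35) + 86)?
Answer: 1134622/11 ≈ 1.0315e+5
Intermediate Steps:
(3881 - 2239)*(((0 + 17)/(-15 + 4))*(-20 + 35) + 86) = 1642*((17/(-11))*15 + 86) = 1642*((17*(-1/11))*15 + 86) = 1642*(-17/11*15 + 86) = 1642*(-255/11 + 86) = 1642*(691/11) = 1134622/11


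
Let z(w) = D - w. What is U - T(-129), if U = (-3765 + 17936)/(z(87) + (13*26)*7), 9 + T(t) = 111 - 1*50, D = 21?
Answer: -105429/2300 ≈ -45.839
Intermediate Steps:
z(w) = 21 - w
T(t) = 52 (T(t) = -9 + (111 - 1*50) = -9 + (111 - 50) = -9 + 61 = 52)
U = 14171/2300 (U = (-3765 + 17936)/((21 - 1*87) + (13*26)*7) = 14171/((21 - 87) + 338*7) = 14171/(-66 + 2366) = 14171/2300 ≈ 6.1613)
U - T(-129) = 14171/2300 - 1*52 = 14171/2300 - 52 = -105429/2300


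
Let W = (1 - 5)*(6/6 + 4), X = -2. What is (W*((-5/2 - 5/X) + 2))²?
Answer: 1600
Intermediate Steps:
W = -20 (W = -4*(6*(⅙) + 4) = -4*(1 + 4) = -4*5 = -20)
(W*((-5/2 - 5/X) + 2))² = (-20*((-5/2 - 5/(-2)) + 2))² = (-20*((-5*½ - 5*(-½)) + 2))² = (-20*((-5/2 + 5/2) + 2))² = (-20*(0 + 2))² = (-20*2)² = (-40)² = 1600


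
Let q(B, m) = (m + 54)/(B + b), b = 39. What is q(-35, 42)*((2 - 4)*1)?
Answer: -48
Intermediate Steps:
q(B, m) = (54 + m)/(39 + B) (q(B, m) = (m + 54)/(B + 39) = (54 + m)/(39 + B))
q(-35, 42)*((2 - 4)*1) = ((54 + 42)/(39 - 35))*((2 - 4)*1) = (96/4)*(-2*1) = ((¼)*96)*(-2) = 24*(-2) = -48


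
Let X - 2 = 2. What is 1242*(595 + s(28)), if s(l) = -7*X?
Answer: 704214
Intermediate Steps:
X = 4 (X = 2 + 2 = 4)
s(l) = -28 (s(l) = -7*4 = -28)
1242*(595 + s(28)) = 1242*(595 - 28) = 1242*567 = 704214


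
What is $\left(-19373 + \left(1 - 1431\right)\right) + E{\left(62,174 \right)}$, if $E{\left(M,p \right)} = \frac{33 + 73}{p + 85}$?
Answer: $- \frac{5387871}{259} \approx -20803.0$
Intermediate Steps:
$E{\left(M,p \right)} = \frac{106}{85 + p}$
$\left(-19373 + \left(1 - 1431\right)\right) + E{\left(62,174 \right)} = \left(-19373 + \left(1 - 1431\right)\right) + \frac{106}{85 + 174} = \left(-19373 + \left(1 - 1431\right)\right) + \frac{106}{259} = \left(-19373 - 1430\right) + 106 \cdot \frac{1}{259} = -20803 + \frac{106}{259} = - \frac{5387871}{259}$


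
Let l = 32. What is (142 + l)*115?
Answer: 20010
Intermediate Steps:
(142 + l)*115 = (142 + 32)*115 = 174*115 = 20010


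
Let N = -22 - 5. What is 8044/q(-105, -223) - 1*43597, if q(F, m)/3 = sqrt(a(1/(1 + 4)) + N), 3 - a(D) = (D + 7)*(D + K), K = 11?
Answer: -43597 - 10055*I*sqrt(654)/981 ≈ -43597.0 - 262.12*I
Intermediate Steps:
N = -27
a(D) = 3 - (7 + D)*(11 + D) (a(D) = 3 - (D + 7)*(D + 11) = 3 - (7 + D)*(11 + D))
q(F, m) = 6*I*sqrt(654)/5 (q(F, m) = 3*sqrt((-74 - (1/(1 + 4))**2 - 18/(1 + 4)) - 27) = 3*sqrt((-74 - (1/5)**2 - 18/5) - 27) = 3*sqrt((-74 - (1/5)**2 - 18*1/5) - 27) = 3*sqrt((-74 - 1*1/25 - 18/5) - 27) = 3*sqrt((-74 - 1/25 - 18/5) - 27) = 3*sqrt(-1941/25 - 27) = 3*sqrt(-2616/25) = 3*(2*I*sqrt(654)/5) = 6*I*sqrt(654)/5)
8044/q(-105, -223) - 1*43597 = 8044/((6*I*sqrt(654)/5)) - 1*43597 = 8044*(-5*I*sqrt(654)/3924) - 43597 = -10055*I*sqrt(654)/981 - 43597 = -43597 - 10055*I*sqrt(654)/981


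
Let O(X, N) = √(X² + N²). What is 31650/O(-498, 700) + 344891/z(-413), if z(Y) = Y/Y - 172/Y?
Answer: 142439983/585 + 15825*√184501/184501 ≈ 2.4352e+5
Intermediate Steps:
z(Y) = 1 - 172/Y
O(X, N) = √(N² + X²)
31650/O(-498, 700) + 344891/z(-413) = 31650/(√(700² + (-498)²)) + 344891/(((-172 - 413)/(-413))) = 31650/(√(490000 + 248004)) + 344891/((-1/413*(-585))) = 31650/(√738004) + 344891/(585/413) = 31650/((2*√184501)) + 344891*(413/585) = 31650*(√184501/369002) + 142439983/585 = 15825*√184501/184501 + 142439983/585 = 142439983/585 + 15825*√184501/184501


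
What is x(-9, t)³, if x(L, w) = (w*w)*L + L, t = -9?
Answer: -401947272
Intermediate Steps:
x(L, w) = L + L*w² (x(L, w) = w²*L + L = L*w² + L = L + L*w²)
x(-9, t)³ = (-9*(1 + (-9)²))³ = (-9*(1 + 81))³ = (-9*82)³ = (-738)³ = -401947272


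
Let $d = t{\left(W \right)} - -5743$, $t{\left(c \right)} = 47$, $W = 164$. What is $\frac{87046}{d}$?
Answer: $\frac{43523}{2895} \approx 15.034$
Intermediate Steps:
$d = 5790$ ($d = 47 - -5743 = 47 + 5743 = 5790$)
$\frac{87046}{d} = \frac{87046}{5790} = 87046 \cdot \frac{1}{5790} = \frac{43523}{2895}$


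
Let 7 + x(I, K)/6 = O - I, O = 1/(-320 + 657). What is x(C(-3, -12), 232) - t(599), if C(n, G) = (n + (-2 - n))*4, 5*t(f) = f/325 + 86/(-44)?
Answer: 72769589/12047750 ≈ 6.0401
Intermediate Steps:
t(f) = -43/110 + f/1625 (t(f) = (f/325 + 86/(-44))/5 = (f*(1/325) + 86*(-1/44))/5 = (f/325 - 43/22)/5 = (-43/22 + f/325)/5 = -43/110 + f/1625)
O = 1/337 ≈ 0.0029674
C(n, G) = -8 (C(n, G) = -2*4 = -8)
x(I, K) = -14148/337 - 6*I (x(I, K) = -42 + 6*(1/337 - I) = -42 + (6/337 - 6*I) = -14148/337 - 6*I)
x(C(-3, -12), 232) - t(599) = (-14148/337 - 6*(-8)) - (-43/110 + (1/1625)*599) = (-14148/337 + 48) - (-43/110 + 599/1625) = 2028/337 - 1*(-797/35750) = 2028/337 + 797/35750 = 72769589/12047750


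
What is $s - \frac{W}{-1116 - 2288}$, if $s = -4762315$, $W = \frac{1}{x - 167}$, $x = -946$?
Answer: $- \frac{18042754249381}{3788652} \approx -4.7623 \cdot 10^{6}$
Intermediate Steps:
$W = - \frac{1}{1113}$ ($W = \frac{1}{-946 - 167} = \frac{1}{-1113} = - \frac{1}{1113} \approx -0.00089847$)
$s - \frac{W}{-1116 - 2288} = -4762315 - - \frac{1}{1113 \left(-1116 - 2288\right)} = -4762315 - - \frac{1}{1113 \left(-3404\right)} = -4762315 - \left(- \frac{1}{1113}\right) \left(- \frac{1}{3404}\right) = -4762315 - \frac{1}{3788652} = - \frac{18042754249381}{3788652}$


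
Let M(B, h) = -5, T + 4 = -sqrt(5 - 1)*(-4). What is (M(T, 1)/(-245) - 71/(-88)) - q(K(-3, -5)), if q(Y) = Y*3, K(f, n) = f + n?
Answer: 107055/4312 ≈ 24.827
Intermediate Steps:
T = 4 (T = -4 - sqrt(5 - 1)*(-4) = -4 - sqrt(4)*(-4) = -4 - 1*2*(-4) = -4 - 2*(-4) = -4 + 8 = 4)
q(Y) = 3*Y
(M(T, 1)/(-245) - 71/(-88)) - q(K(-3, -5)) = (-5/(-245) - 71/(-88)) - 3*(-3 - 5) = (-5*(-1/245) - 71*(-1/88)) - 3*(-8) = (1/49 + 71/88) - 1*(-24) = 3567/4312 + 24 = 107055/4312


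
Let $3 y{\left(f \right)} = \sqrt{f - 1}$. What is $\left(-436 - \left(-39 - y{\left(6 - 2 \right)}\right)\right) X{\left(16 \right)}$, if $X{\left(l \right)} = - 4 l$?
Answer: $25408 - \frac{64 \sqrt{3}}{3} \approx 25371.0$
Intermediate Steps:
$y{\left(f \right)} = \frac{\sqrt{-1 + f}}{3}$ ($y{\left(f \right)} = \frac{\sqrt{f - 1}}{3} = \frac{\sqrt{-1 + f}}{3}$)
$\left(-436 - \left(-39 - y{\left(6 - 2 \right)}\right)\right) X{\left(16 \right)} = \left(-436 - \left(-39 - \frac{\sqrt{-1 + \left(6 - 2\right)}}{3}\right)\right) \left(\left(-4\right) 16\right) = \left(-436 - \left(-39 - \frac{\sqrt{-1 + 4}}{3}\right)\right) \left(-64\right) = \left(-436 - \left(-39 - \frac{\sqrt{3}}{3}\right)\right) \left(-64\right) = \left(-436 + \left(39 + \frac{\sqrt{3}}{3}\right)\right) \left(-64\right) = \left(-397 + \frac{\sqrt{3}}{3}\right) \left(-64\right) = 25408 - \frac{64 \sqrt{3}}{3}$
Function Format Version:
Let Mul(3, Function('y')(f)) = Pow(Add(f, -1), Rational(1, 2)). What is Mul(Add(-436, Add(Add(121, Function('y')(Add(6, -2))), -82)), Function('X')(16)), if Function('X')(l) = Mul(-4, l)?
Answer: Add(25408, Mul(Rational(-64, 3), Pow(3, Rational(1, 2)))) ≈ 25371.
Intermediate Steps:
Function('y')(f) = Mul(Rational(1, 3), Pow(Add(-1, f), Rational(1, 2))) (Function('y')(f) = Mul(Rational(1, 3), Pow(Add(f, -1), Rational(1, 2))) = Mul(Rational(1, 3), Pow(Add(-1, f), Rational(1, 2))))
Mul(Add(-436, Add(Add(121, Function('y')(Add(6, -2))), -82)), Function('X')(16)) = Mul(Add(-436, Add(Add(121, Mul(Rational(1, 3), Pow(Add(-1, Add(6, -2)), Rational(1, 2)))), -82)), Mul(-4, 16)) = Mul(Add(-436, Add(Add(121, Mul(Rational(1, 3), Pow(Add(-1, 4), Rational(1, 2)))), -82)), -64) = Mul(Add(-436, Add(Add(121, Mul(Rational(1, 3), Pow(3, Rational(1, 2)))), -82)), -64) = Mul(Add(-436, Add(39, Mul(Rational(1, 3), Pow(3, Rational(1, 2))))), -64) = Mul(Add(-397, Mul(Rational(1, 3), Pow(3, Rational(1, 2)))), -64) = Add(25408, Mul(Rational(-64, 3), Pow(3, Rational(1, 2))))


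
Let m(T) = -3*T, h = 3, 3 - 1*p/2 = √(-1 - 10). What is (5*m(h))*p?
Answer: -270 + 90*I*√11 ≈ -270.0 + 298.5*I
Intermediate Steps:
p = 6 - 2*I*√11 (p = 6 - 2*√(-1 - 10) = 6 - 2*I*√11 ≈ 6.0 - 6.6332*I)
(5*m(h))*p = (5*(-3*3))*(6 - 2*I*√11) = (5*(-9))*(6 - 2*I*√11) = -45*(6 - 2*I*√11) = -270 + 90*I*√11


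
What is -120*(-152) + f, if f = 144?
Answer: 18384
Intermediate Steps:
-120*(-152) + f = -120*(-152) + 144 = 18240 + 144 = 18384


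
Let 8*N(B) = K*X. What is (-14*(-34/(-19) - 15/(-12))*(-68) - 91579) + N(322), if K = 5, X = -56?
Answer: -1685688/19 ≈ -88720.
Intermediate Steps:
N(B) = -35 (N(B) = (5*(-56))/8 = (1/8)*(-280) = -35)
(-14*(-34/(-19) - 15/(-12))*(-68) - 91579) + N(322) = (-14*(-34/(-19) - 15/(-12))*(-68) - 91579) - 35 = (-14*(-34*(-1/19) - 15*(-1/12))*(-68) - 91579) - 35 = (-14*(34/19 + 5/4)*(-68) - 91579) - 35 = (-14*231/76*(-68) - 91579) - 35 = (-1617/38*(-68) - 91579) - 35 = (54978/19 - 91579) - 35 = -1685023/19 - 35 = -1685688/19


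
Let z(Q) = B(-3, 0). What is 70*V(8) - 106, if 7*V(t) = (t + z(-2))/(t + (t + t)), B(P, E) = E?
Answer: -308/3 ≈ -102.67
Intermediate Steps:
z(Q) = 0
V(t) = 1/21 (V(t) = ((t + 0)/(t + (t + t)))/7 = (t/(t + 2*t))/7 = (t/((3*t)))/7 = (t*(1/(3*t)))/7 = (⅐)*(⅓) = 1/21)
70*V(8) - 106 = 70*(1/21) - 106 = 10/3 - 106 = -308/3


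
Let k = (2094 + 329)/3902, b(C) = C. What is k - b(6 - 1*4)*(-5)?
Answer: 41443/3902 ≈ 10.621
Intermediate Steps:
k = 2423/3902 (k = 2423*(1/3902) = 2423/3902 ≈ 0.62096)
k - b(6 - 1*4)*(-5) = 2423/3902 - (6 - 1*4)*(-5) = 2423/3902 - (6 - 4)*(-5) = 2423/3902 - 2*(-5) = 2423/3902 - 1*(-10) = 2423/3902 + 10 = 41443/3902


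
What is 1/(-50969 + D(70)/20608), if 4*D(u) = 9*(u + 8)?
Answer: -41216/2100737953 ≈ -1.9620e-5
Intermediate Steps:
D(u) = 18 + 9*u/4 (D(u) = (9*(u + 8))/4 = (9*(8 + u))/4 = (72 + 9*u)/4 = 18 + 9*u/4)
1/(-50969 + D(70)/20608) = 1/(-50969 + (18 + (9/4)*70)/20608) = 1/(-50969 + (18 + 315/2)*(1/20608)) = 1/(-50969 + (351/2)*(1/20608)) = 1/(-50969 + 351/41216) = 1/(-2100737953/41216) = -41216/2100737953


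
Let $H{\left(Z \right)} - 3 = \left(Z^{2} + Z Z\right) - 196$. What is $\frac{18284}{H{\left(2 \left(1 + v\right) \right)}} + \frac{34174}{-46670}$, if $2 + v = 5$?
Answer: $- \frac{6581043}{23335} \approx -282.02$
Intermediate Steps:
$v = 3$ ($v = -2 + 5 = 3$)
$H{\left(Z \right)} = -193 + 2 Z^{2}$ ($H{\left(Z \right)} = 3 - \left(196 - Z^{2} - Z Z\right) = 3 + \left(\left(Z^{2} + Z^{2}\right) - 196\right) = 3 + \left(2 Z^{2} - 196\right) = 3 + \left(-196 + 2 Z^{2}\right) = -193 + 2 Z^{2}$)
$\frac{18284}{H{\left(2 \left(1 + v\right) \right)}} + \frac{34174}{-46670} = \frac{18284}{-193 + 2 \left(2 \left(1 + 3\right)\right)^{2}} + \frac{34174}{-46670} = \frac{18284}{-193 + 2 \left(2 \cdot 4\right)^{2}} + 34174 \left(- \frac{1}{46670}\right) = \frac{18284}{-193 + 2 \cdot 8^{2}} - \frac{17087}{23335} = \frac{18284}{-193 + 2 \cdot 64} - \frac{17087}{23335} = \frac{18284}{-193 + 128} - \frac{17087}{23335} = \frac{18284}{-65} - \frac{17087}{23335} = 18284 \left(- \frac{1}{65}\right) - \frac{17087}{23335} = - \frac{18284}{65} - \frac{17087}{23335} = - \frac{6581043}{23335}$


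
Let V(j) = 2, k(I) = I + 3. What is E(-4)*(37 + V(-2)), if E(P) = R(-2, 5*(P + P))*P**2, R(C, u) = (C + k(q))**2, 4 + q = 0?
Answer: 5616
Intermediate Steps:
q = -4 (q = -4 + 0 = -4)
k(I) = 3 + I
R(C, u) = (-1 + C)**2 (R(C, u) = (C + (3 - 4))**2 = (C - 1)**2 = (-1 + C)**2)
E(P) = 9*P**2 (E(P) = (-1 - 2)**2*P**2 = (-3)**2*P**2 = 9*P**2)
E(-4)*(37 + V(-2)) = (9*(-4)**2)*(37 + 2) = (9*16)*39 = 144*39 = 5616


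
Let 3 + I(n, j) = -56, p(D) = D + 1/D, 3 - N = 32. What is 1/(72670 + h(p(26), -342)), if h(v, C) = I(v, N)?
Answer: 1/72611 ≈ 1.3772e-5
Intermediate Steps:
N = -29 (N = 3 - 1*32 = 3 - 32 = -29)
I(n, j) = -59 (I(n, j) = -3 - 56 = -59)
h(v, C) = -59
1/(72670 + h(p(26), -342)) = 1/(72670 - 59) = 1/72611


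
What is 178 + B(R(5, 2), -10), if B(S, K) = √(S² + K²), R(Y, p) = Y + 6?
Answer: 178 + √221 ≈ 192.87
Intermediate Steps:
R(Y, p) = 6 + Y
B(S, K) = √(K² + S²)
178 + B(R(5, 2), -10) = 178 + √((-10)² + (6 + 5)²) = 178 + √(100 + 11²) = 178 + √(100 + 121) = 178 + √221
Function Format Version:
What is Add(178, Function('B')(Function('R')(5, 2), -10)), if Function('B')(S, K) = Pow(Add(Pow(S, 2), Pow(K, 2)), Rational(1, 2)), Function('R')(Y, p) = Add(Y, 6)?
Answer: Add(178, Pow(221, Rational(1, 2))) ≈ 192.87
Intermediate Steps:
Function('R')(Y, p) = Add(6, Y)
Function('B')(S, K) = Pow(Add(Pow(K, 2), Pow(S, 2)), Rational(1, 2))
Add(178, Function('B')(Function('R')(5, 2), -10)) = Add(178, Pow(Add(Pow(-10, 2), Pow(Add(6, 5), 2)), Rational(1, 2))) = Add(178, Pow(Add(100, Pow(11, 2)), Rational(1, 2))) = Add(178, Pow(Add(100, 121), Rational(1, 2))) = Add(178, Pow(221, Rational(1, 2)))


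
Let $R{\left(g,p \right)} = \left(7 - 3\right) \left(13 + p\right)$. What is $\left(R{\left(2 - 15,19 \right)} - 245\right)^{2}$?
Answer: $13689$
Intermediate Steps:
$R{\left(g,p \right)} = 52 + 4 p$ ($R{\left(g,p \right)} = 4 \left(13 + p\right) = 52 + 4 p$)
$\left(R{\left(2 - 15,19 \right)} - 245\right)^{2} = \left(\left(52 + 4 \cdot 19\right) - 245\right)^{2} = \left(\left(52 + 76\right) - 245\right)^{2} = \left(128 - 245\right)^{2} = \left(-117\right)^{2} = 13689$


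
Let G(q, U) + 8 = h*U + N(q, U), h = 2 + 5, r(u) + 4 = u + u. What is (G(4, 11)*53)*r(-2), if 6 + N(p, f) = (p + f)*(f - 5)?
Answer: -64872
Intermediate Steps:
r(u) = -4 + 2*u (r(u) = -4 + (u + u) = -4 + 2*u)
N(p, f) = -6 + (-5 + f)*(f + p) (N(p, f) = -6 + (p + f)*(f - 5) = -6 + (f + p)*(-5 + f) = -6 + (-5 + f)*(f + p))
h = 7
G(q, U) = -14 + U² - 5*q + 2*U + U*q (G(q, U) = -8 + (7*U + (-6 + U² - 5*U - 5*q + U*q)) = -8 + (-6 + U² - 5*q + 2*U + U*q) = -14 + U² - 5*q + 2*U + U*q)
(G(4, 11)*53)*r(-2) = ((-14 + 11² - 5*4 + 2*11 + 11*4)*53)*(-4 + 2*(-2)) = ((-14 + 121 - 20 + 22 + 44)*53)*(-4 - 4) = (153*53)*(-8) = 8109*(-8) = -64872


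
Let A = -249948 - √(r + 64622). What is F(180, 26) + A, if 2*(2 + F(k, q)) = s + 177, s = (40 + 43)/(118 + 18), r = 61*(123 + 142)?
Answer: -67962245/272 - √80787 ≈ -2.5015e+5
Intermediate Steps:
r = 16165 (r = 61*265 = 16165)
s = 83/136 ≈ 0.61029
F(k, q) = 23611/272 (F(k, q) = -2 + (83/136 + 177)/2 = -2 + (½)*(24155/136) = -2 + 24155/272 = 23611/272)
A = -249948 - √80787 (A = -249948 - √(16165 + 64622) = -249948 - √80787 ≈ -2.5023e+5)
F(180, 26) + A = 23611/272 + (-249948 - √80787) = -67962245/272 - √80787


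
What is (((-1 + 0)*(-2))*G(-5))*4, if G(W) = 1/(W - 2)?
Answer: -8/7 ≈ -1.1429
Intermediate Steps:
G(W) = 1/(-2 + W)
(((-1 + 0)*(-2))*G(-5))*4 = (((-1 + 0)*(-2))/(-2 - 5))*4 = (-1*(-2)/(-7))*4 = (2*(-1/7))*4 = -2/7*4 = -8/7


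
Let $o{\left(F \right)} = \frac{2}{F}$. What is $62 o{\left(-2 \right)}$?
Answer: $-62$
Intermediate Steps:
$62 o{\left(-2 \right)} = 62 \frac{2}{-2} = 62 \cdot 2 \left(- \frac{1}{2}\right) = 62 \left(-1\right) = -62$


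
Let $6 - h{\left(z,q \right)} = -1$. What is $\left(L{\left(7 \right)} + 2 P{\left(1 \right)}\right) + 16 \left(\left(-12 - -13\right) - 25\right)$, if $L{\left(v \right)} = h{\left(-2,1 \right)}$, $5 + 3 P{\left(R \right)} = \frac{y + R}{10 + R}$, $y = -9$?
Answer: $- \frac{4189}{11} \approx -380.82$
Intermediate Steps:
$h{\left(z,q \right)} = 7$ ($h{\left(z,q \right)} = 6 - -1 = 6 + 1 = 7$)
$P{\left(R \right)} = - \frac{5}{3} + \frac{-9 + R}{3 \left(10 + R\right)}$ ($P{\left(R \right)} = - \frac{5}{3} + \frac{\left(-9 + R\right) \frac{1}{10 + R}}{3} = - \frac{5}{3} + \frac{\frac{1}{10 + R} \left(-9 + R\right)}{3} = - \frac{5}{3} + \frac{-9 + R}{3 \left(10 + R\right)}$)
$L{\left(v \right)} = 7$
$\left(L{\left(7 \right)} + 2 P{\left(1 \right)}\right) + 16 \left(\left(-12 - -13\right) - 25\right) = \left(7 + 2 \frac{-59 - 4}{3 \left(10 + 1\right)}\right) + 16 \left(\left(-12 - -13\right) - 25\right) = \left(7 + 2 \frac{-59 - 4}{3 \cdot 11}\right) + 16 \left(\left(-12 + 13\right) - 25\right) = \left(7 + 2 \cdot \frac{1}{3} \cdot \frac{1}{11} \left(-63\right)\right) + 16 \left(1 - 25\right) = \left(7 + 2 \left(- \frac{21}{11}\right)\right) + 16 \left(-24\right) = \left(7 - \frac{42}{11}\right) - 384 = \frac{35}{11} - 384 = - \frac{4189}{11}$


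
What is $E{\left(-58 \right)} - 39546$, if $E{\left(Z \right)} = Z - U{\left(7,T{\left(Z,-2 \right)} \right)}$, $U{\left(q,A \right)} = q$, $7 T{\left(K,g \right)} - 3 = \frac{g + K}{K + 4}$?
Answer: $-39611$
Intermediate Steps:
$T{\left(K,g \right)} = \frac{3}{7} + \frac{K + g}{7 \left(4 + K\right)}$ ($T{\left(K,g \right)} = \frac{3}{7} + \frac{\left(g + K\right) \frac{1}{K + 4}}{7} = \frac{3}{7} + \frac{\left(K + g\right) \frac{1}{4 + K}}{7} = \frac{3}{7} + \frac{\frac{1}{4 + K} \left(K + g\right)}{7} = \frac{3}{7} + \frac{K + g}{7 \left(4 + K\right)}$)
$E{\left(Z \right)} = -7 + Z$ ($E{\left(Z \right)} = Z - 7 = -7 + Z$)
$E{\left(-58 \right)} - 39546 = \left(-7 - 58\right) - 39546 = -65 - 39546 = -39611$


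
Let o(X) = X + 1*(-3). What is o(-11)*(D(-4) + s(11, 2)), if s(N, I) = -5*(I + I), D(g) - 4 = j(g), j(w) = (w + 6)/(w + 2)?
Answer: 238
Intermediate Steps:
j(w) = (6 + w)/(2 + w)
o(X) = -3 + X (o(X) = X - 3 = -3 + X)
D(g) = 4 + (6 + g)/(2 + g)
s(N, I) = -10*I
o(-11)*(D(-4) + s(11, 2)) = (-3 - 11)*((14 + 5*(-4))/(2 - 4) - 10*2) = -14*((14 - 20)/(-2) - 20) = -14*(-1/2*(-6) - 20) = -14*(3 - 20) = -14*(-17) = 238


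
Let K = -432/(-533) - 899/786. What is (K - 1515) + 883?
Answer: -264908431/418938 ≈ -632.33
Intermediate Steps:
K = -139615/418938 (K = -432*(-1/533) - 899*1/786 = 432/533 - 899/786 = -139615/418938 ≈ -0.33326)
(K - 1515) + 883 = (-139615/418938 - 1515) + 883 = -634830685/418938 + 883 = -264908431/418938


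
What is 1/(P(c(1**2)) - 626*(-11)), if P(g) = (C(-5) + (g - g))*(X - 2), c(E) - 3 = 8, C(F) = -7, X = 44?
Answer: 1/6592 ≈ 0.00015170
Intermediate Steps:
c(E) = 11 (c(E) = 3 + 8 = 11)
P(g) = -294 (P(g) = (-7 + (g - g))*(44 - 2) = (-7 + 0)*42 = -7*42 = -294)
1/(P(c(1**2)) - 626*(-11)) = 1/(-294 - 626*(-11)) = 1/(-294 + 6886) = 1/6592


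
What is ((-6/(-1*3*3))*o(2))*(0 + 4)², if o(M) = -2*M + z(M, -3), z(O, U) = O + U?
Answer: -160/3 ≈ -53.333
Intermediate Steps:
o(M) = -3 - M (o(M) = -2*M + (M - 3) = -2*M + (-3 + M) = -3 - M)
((-6/(-1*3*3))*o(2))*(0 + 4)² = ((-6/(-1*3*3))*(-3 - 1*2))*(0 + 4)² = ((-6/((-3*3)))*(-3 - 2))*4² = (-6/(-9)*(-5))*16 = (-6*(-⅑)*(-5))*16 = ((⅔)*(-5))*16 = -10/3*16 = -160/3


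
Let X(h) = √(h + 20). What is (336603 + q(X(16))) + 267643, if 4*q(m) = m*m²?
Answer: 604300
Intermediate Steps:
X(h) = √(20 + h)
q(m) = m³/4 (q(m) = (m*m²)/4 = m³/4)
(336603 + q(X(16))) + 267643 = (336603 + (√(20 + 16))³/4) + 267643 = (336603 + (√36)³/4) + 267643 = (336603 + (¼)*6³) + 267643 = (336603 + (¼)*216) + 267643 = (336603 + 54) + 267643 = 336657 + 267643 = 604300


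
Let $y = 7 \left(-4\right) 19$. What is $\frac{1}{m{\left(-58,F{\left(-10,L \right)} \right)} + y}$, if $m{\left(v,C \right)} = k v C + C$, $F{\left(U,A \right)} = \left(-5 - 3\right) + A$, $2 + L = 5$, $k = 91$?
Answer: $\frac{1}{25853} \approx 3.868 \cdot 10^{-5}$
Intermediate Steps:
$L = 3$ ($L = -2 + 5 = 3$)
$F{\left(U,A \right)} = -8 + A$
$m{\left(v,C \right)} = C + 91 C v$ ($m{\left(v,C \right)} = 91 v C + C = 91 C v + C = C + 91 C v$)
$y = -532$ ($y = \left(-28\right) 19 = -532$)
$\frac{1}{m{\left(-58,F{\left(-10,L \right)} \right)} + y} = \frac{1}{\left(-8 + 3\right) \left(1 + 91 \left(-58\right)\right) - 532} = \frac{1}{- 5 \left(1 - 5278\right) - 532} = \frac{1}{\left(-5\right) \left(-5277\right) - 532} = \frac{1}{26385 - 532} = \frac{1}{25853}$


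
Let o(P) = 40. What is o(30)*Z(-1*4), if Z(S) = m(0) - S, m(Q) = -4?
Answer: 0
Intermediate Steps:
Z(S) = -4 - S
o(30)*Z(-1*4) = 40*(-4 - (-1)*4) = 40*(-4 - 1*(-4)) = 40*(-4 + 4) = 40*0 = 0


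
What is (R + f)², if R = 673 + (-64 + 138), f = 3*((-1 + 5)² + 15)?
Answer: 705600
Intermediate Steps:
f = 93 (f = 3*(4² + 15) = 3*(16 + 15) = 3*31 = 93)
R = 747 (R = 673 + 74 = 747)
(R + f)² = (747 + 93)² = 840² = 705600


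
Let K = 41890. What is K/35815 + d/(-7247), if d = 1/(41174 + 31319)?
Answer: 4401439020275/3763130550673 ≈ 1.1696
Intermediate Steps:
d = 1/72493 ≈ 1.3794e-5
K/35815 + d/(-7247) = 41890/35815 + (1/72493)/(-7247) = 41890*(1/35815) + (1/72493)*(-1/7247) = 8378/7163 - 1/525356771 = 4401439020275/3763130550673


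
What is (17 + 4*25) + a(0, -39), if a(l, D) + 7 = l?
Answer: 110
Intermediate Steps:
a(l, D) = -7 + l
(17 + 4*25) + a(0, -39) = (17 + 4*25) + (-7 + 0) = (17 + 100) - 7 = 117 - 7 = 110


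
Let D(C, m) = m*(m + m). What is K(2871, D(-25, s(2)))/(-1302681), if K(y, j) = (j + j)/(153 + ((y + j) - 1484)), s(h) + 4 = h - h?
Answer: -16/511953633 ≈ -3.1253e-8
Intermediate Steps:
s(h) = -4 (s(h) = -4 + (h - h) = -4 + 0 = -4)
D(C, m) = 2*m² (D(C, m) = m*(2*m) = 2*m²)
K(y, j) = 2*j/(-1331 + j + y) (K(y, j) = (2*j)/(153 + ((j + y) - 1484)) = (2*j)/(153 + (-1484 + j + y)) = (2*j)/(-1331 + j + y) = 2*j/(-1331 + j + y))
K(2871, D(-25, s(2)))/(-1302681) = (2*(2*(-4)²)/(-1331 + 2*(-4)² + 2871))/(-1302681) = (2*(2*16)/(-1331 + 2*16 + 2871))*(-1/1302681) = (2*32/(-1331 + 32 + 2871))*(-1/1302681) = (2*32/1572)*(-1/1302681) = (2*32*(1/1572))*(-1/1302681) = (16/393)*(-1/1302681) = -16/511953633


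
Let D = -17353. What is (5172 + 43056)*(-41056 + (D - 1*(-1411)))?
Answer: -2748899544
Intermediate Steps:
(5172 + 43056)*(-41056 + (D - 1*(-1411))) = (5172 + 43056)*(-41056 + (-17353 - 1*(-1411))) = 48228*(-41056 + (-17353 + 1411)) = 48228*(-41056 - 15942) = 48228*(-56998) = -2748899544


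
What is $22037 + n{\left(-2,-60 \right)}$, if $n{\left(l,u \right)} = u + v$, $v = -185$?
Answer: $21792$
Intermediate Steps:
$n{\left(l,u \right)} = -185 + u$ ($n{\left(l,u \right)} = u - 185 = -185 + u$)
$22037 + n{\left(-2,-60 \right)} = 22037 - 245 = 21792$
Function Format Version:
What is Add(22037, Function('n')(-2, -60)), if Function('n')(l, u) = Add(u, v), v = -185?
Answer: 21792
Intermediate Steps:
Function('n')(l, u) = Add(-185, u) (Function('n')(l, u) = Add(u, -185) = Add(-185, u))
Add(22037, Function('n')(-2, -60)) = Add(22037, Add(-185, -60)) = Add(22037, -245) = 21792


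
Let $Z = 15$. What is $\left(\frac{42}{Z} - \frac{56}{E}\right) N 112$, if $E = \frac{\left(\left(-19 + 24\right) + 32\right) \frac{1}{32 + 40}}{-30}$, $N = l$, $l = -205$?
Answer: $- \frac{2779620256}{37} \approx -7.5125 \cdot 10^{7}$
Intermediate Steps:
$N = -205$
$E = - \frac{37}{2160}$ ($E = \frac{5 + 32}{72} \left(- \frac{1}{30}\right) = 37 \cdot \frac{1}{72} \left(- \frac{1}{30}\right) = \frac{37}{72} \left(- \frac{1}{30}\right) = - \frac{37}{2160} \approx -0.01713$)
$\left(\frac{42}{Z} - \frac{56}{E}\right) N 112 = \left(\frac{42}{15} - \frac{56}{- \frac{37}{2160}}\right) \left(-205\right) 112 = \left(42 \cdot \frac{1}{15} - - \frac{120960}{37}\right) \left(-205\right) 112 = \left(\frac{14}{5} + \frac{120960}{37}\right) \left(-205\right) 112 = \frac{605318}{185} \left(-205\right) 112 = \left(- \frac{24818038}{37}\right) 112 = - \frac{2779620256}{37}$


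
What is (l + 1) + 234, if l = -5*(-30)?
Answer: 385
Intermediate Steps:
l = 150
(l + 1) + 234 = (150 + 1) + 234 = 151 + 234 = 385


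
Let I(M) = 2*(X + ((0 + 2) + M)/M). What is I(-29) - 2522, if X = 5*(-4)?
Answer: -74244/29 ≈ -2560.1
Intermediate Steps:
X = -20
I(M) = -40 + 2*(2 + M)/M (I(M) = 2*(-20 + ((0 + 2) + M)/M) = 2*(-20 + (2 + M)/M) = -40 + 2*(2 + M)/M)
I(-29) - 2522 = (-38 + 4/(-29)) - 2522 = (-38 + 4*(-1/29)) - 2522 = (-38 - 4/29) - 2522 = -1106/29 - 2522 = -74244/29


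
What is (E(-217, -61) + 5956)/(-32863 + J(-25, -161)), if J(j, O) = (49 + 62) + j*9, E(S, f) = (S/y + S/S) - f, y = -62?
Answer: -12043/65954 ≈ -0.18260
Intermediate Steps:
E(S, f) = 1 - f - S/62 (E(S, f) = (S/(-62) + S/S) - f = (S*(-1/62) + 1) - f = (-S/62 + 1) - f = (1 - S/62) - f = 1 - f - S/62)
J(j, O) = 111 + 9*j
(E(-217, -61) + 5956)/(-32863 + J(-25, -161)) = ((1 - 1*(-61) - 1/62*(-217)) + 5956)/(-32863 + (111 + 9*(-25))) = ((1 + 61 + 7/2) + 5956)/(-32863 + (111 - 225)) = (131/2 + 5956)/(-32863 - 114) = (12043/2)/(-32977) = (12043/2)*(-1/32977) = -12043/65954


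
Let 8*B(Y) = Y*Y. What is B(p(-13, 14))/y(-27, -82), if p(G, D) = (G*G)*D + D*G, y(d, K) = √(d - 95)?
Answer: -298116*I*√122/61 ≈ -53980.0*I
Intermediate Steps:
y(d, K) = √(-95 + d)
p(G, D) = D*G + D*G² (p(G, D) = G²*D + D*G = D*G² + D*G = D*G + D*G²)
B(Y) = Y²/8 (B(Y) = (Y*Y)/8 = Y²/8)
B(p(-13, 14))/y(-27, -82) = ((14*(-13)*(1 - 13))²/8)/(√(-95 - 27)) = ((14*(-13)*(-12))²/8)/(√(-122)) = ((⅛)*2184²)/((I*√122)) = ((⅛)*4769856)*(-I*√122/122) = 596232*(-I*√122/122) = -298116*I*√122/61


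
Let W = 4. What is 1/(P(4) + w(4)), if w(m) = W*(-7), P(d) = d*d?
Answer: -1/12 ≈ -0.083333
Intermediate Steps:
P(d) = d**2
w(m) = -28 (w(m) = 4*(-7) = -28)
1/(P(4) + w(4)) = 1/(4**2 - 28) = 1/(16 - 28) = 1/(-12) = -1/12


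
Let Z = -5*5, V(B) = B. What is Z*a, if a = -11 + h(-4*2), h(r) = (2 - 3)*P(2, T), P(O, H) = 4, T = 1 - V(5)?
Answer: 375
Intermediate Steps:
T = -4 (T = 1 - 1*5 = 1 - 5 = -4)
h(r) = -4 (h(r) = (2 - 3)*4 = -1*4 = -4)
Z = -25
a = -15 (a = -11 - 4 = -15)
Z*a = -25*(-15) = 375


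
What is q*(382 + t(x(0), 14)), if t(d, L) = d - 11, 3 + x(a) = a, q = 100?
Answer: 36800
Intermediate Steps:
x(a) = -3 + a
t(d, L) = -11 + d
q*(382 + t(x(0), 14)) = 100*(382 + (-11 + (-3 + 0))) = 100*(382 + (-11 - 3)) = 100*(382 - 14) = 100*368 = 36800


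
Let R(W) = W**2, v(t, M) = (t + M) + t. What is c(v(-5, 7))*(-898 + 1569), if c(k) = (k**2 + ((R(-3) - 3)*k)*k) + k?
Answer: 40260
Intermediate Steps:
v(t, M) = M + 2*t (v(t, M) = (M + t) + t = M + 2*t)
c(k) = k + 7*k**2 (c(k) = (k**2 + (((-3)**2 - 3)*k)*k) + k = (k**2 + ((9 - 3)*k)*k) + k = (k**2 + (6*k)*k) + k = (k**2 + 6*k**2) + k = 7*k**2 + k = k + 7*k**2)
c(v(-5, 7))*(-898 + 1569) = ((7 + 2*(-5))*(1 + 7*(7 + 2*(-5))))*(-898 + 1569) = ((7 - 10)*(1 + 7*(7 - 10)))*671 = -3*(1 + 7*(-3))*671 = -3*(1 - 21)*671 = -3*(-20)*671 = 60*671 = 40260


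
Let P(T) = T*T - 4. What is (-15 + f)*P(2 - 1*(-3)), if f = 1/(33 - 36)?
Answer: -322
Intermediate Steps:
P(T) = -4 + T² (P(T) = T² - 4 = -4 + T²)
f = -⅓ (f = 1/(-3) = -⅓ ≈ -0.33333)
(-15 + f)*P(2 - 1*(-3)) = (-15 - ⅓)*(-4 + (2 - 1*(-3))²) = -46*(-4 + (2 + 3)²)/3 = -46*(-4 + 5²)/3 = -46*(-4 + 25)/3 = -46/3*21 = -322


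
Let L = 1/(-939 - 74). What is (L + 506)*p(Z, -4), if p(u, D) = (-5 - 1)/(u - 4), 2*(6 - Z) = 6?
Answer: 3075462/1013 ≈ 3036.0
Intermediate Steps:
Z = 3 (Z = 6 - 1/2*6 = 6 - 3 = 3)
p(u, D) = -6/(-4 + u)
L = -1/1013 (L = 1/(-1013) = -1/1013 ≈ -0.00098717)
(L + 506)*p(Z, -4) = (-1/1013 + 506)*(-6/(-4 + 3)) = 512577*(-6/(-1))/1013 = 512577*(-6*(-1))/1013 = (512577/1013)*6 = 3075462/1013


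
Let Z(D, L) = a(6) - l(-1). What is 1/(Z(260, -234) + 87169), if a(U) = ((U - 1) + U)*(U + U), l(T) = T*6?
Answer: 1/87307 ≈ 1.1454e-5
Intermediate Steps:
l(T) = 6*T
a(U) = 2*U*(-1 + 2*U) (a(U) = ((-1 + U) + U)*(2*U) = (-1 + 2*U)*(2*U) = 2*U*(-1 + 2*U))
Z(D, L) = 138 (Z(D, L) = 2*6*(-1 + 2*6) - 6*(-1) = 2*6*(-1 + 12) - 1*(-6) = 2*6*11 + 6 = 132 + 6 = 138)
1/(Z(260, -234) + 87169) = 1/(138 + 87169) = 1/87307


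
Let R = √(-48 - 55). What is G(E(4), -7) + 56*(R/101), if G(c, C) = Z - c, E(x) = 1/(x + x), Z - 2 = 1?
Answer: 23/8 + 56*I*√103/101 ≈ 2.875 + 5.6271*I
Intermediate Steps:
Z = 3 (Z = 2 + 1 = 3)
R = I*√103 (R = √(-103) = I*√103 ≈ 10.149*I)
E(x) = 1/(2*x)
G(c, C) = 3 - c
G(E(4), -7) + 56*(R/101) = (3 - 1/(2*4)) + 56*((I*√103)/101) = (3 - 1/(2*4)) + 56*((I*√103)*(1/101)) = (3 - 1*⅛) + 56*(I*√103/101) = (3 - ⅛) + 56*I*√103/101 = 23/8 + 56*I*√103/101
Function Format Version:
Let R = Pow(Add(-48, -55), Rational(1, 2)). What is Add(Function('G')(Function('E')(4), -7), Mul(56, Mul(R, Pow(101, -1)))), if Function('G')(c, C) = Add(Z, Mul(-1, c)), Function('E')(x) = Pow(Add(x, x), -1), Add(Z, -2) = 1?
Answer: Add(Rational(23, 8), Mul(Rational(56, 101), I, Pow(103, Rational(1, 2)))) ≈ Add(2.8750, Mul(5.6271, I))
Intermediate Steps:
Z = 3 (Z = Add(2, 1) = 3)
R = Mul(I, Pow(103, Rational(1, 2))) (R = Pow(-103, Rational(1, 2)) = Mul(I, Pow(103, Rational(1, 2))) ≈ Mul(10.149, I))
Function('E')(x) = Mul(Rational(1, 2), Pow(x, -1)) (Function('E')(x) = Pow(Mul(2, x), -1) = Mul(Rational(1, 2), Pow(x, -1)))
Function('G')(c, C) = Add(3, Mul(-1, c))
Add(Function('G')(Function('E')(4), -7), Mul(56, Mul(R, Pow(101, -1)))) = Add(Add(3, Mul(-1, Mul(Rational(1, 2), Pow(4, -1)))), Mul(56, Mul(Mul(I, Pow(103, Rational(1, 2))), Pow(101, -1)))) = Add(Add(3, Mul(-1, Mul(Rational(1, 2), Rational(1, 4)))), Mul(56, Mul(Mul(I, Pow(103, Rational(1, 2))), Rational(1, 101)))) = Add(Add(3, Mul(-1, Rational(1, 8))), Mul(56, Mul(Rational(1, 101), I, Pow(103, Rational(1, 2))))) = Add(Add(3, Rational(-1, 8)), Mul(Rational(56, 101), I, Pow(103, Rational(1, 2)))) = Add(Rational(23, 8), Mul(Rational(56, 101), I, Pow(103, Rational(1, 2))))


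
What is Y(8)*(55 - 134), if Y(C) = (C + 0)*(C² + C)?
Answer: -45504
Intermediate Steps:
Y(C) = C*(C + C²)
Y(8)*(55 - 134) = (8²*(1 + 8))*(55 - 134) = (64*9)*(-79) = 576*(-79) = -45504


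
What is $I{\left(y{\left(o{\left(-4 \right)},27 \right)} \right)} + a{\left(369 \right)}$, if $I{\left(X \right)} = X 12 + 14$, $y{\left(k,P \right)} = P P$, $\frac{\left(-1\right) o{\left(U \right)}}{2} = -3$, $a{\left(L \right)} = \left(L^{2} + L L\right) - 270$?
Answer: $280814$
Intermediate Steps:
$a{\left(L \right)} = -270 + 2 L^{2}$ ($a{\left(L \right)} = \left(L^{2} + L^{2}\right) - 270 = 2 L^{2} - 270 = -270 + 2 L^{2}$)
$o{\left(U \right)} = 6$ ($o{\left(U \right)} = \left(-2\right) \left(-3\right) = 6$)
$y{\left(k,P \right)} = P^{2}$
$I{\left(X \right)} = 14 + 12 X$ ($I{\left(X \right)} = 12 X + 14 = 14 + 12 X$)
$I{\left(y{\left(o{\left(-4 \right)},27 \right)} \right)} + a{\left(369 \right)} = \left(14 + 12 \cdot 27^{2}\right) - \left(270 - 2 \cdot 369^{2}\right) = \left(14 + 12 \cdot 729\right) + \left(-270 + 2 \cdot 136161\right) = \left(14 + 8748\right) + \left(-270 + 272322\right) = 8762 + 272052 = 280814$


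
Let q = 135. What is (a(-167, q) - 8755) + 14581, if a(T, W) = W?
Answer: 5961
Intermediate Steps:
(a(-167, q) - 8755) + 14581 = (135 - 8755) + 14581 = -8620 + 14581 = 5961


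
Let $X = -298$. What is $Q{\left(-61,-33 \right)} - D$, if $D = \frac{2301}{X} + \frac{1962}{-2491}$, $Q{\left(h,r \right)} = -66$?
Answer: $- \frac{42676521}{742318} \approx -57.491$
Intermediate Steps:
$D = - \frac{6316467}{742318}$ ($D = \frac{2301}{-298} + \frac{1962}{-2491} = 2301 \left(- \frac{1}{298}\right) + 1962 \left(- \frac{1}{2491}\right) = - \frac{2301}{298} - \frac{1962}{2491} = - \frac{6316467}{742318} \approx -8.5091$)
$Q{\left(-61,-33 \right)} - D = -66 - - \frac{6316467}{742318} = -66 + \frac{6316467}{742318} = - \frac{42676521}{742318}$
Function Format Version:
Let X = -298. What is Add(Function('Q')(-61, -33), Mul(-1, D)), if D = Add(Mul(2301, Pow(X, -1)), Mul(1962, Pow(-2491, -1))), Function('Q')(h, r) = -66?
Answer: Rational(-42676521, 742318) ≈ -57.491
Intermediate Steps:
D = Rational(-6316467, 742318) (D = Add(Mul(2301, Pow(-298, -1)), Mul(1962, Pow(-2491, -1))) = Add(Mul(2301, Rational(-1, 298)), Mul(1962, Rational(-1, 2491))) = Add(Rational(-2301, 298), Rational(-1962, 2491)) = Rational(-6316467, 742318) ≈ -8.5091)
Add(Function('Q')(-61, -33), Mul(-1, D)) = Add(-66, Mul(-1, Rational(-6316467, 742318))) = Add(-66, Rational(6316467, 742318)) = Rational(-42676521, 742318)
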